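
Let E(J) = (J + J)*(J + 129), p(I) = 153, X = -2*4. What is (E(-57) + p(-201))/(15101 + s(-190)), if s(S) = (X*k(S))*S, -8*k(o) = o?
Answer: -895/5689 ≈ -0.15732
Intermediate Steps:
k(o) = -o/8
X = -8
s(S) = S² (s(S) = (-(-1)*S)*S = S*S = S²)
E(J) = 2*J*(129 + J) (E(J) = (2*J)*(129 + J) = 2*J*(129 + J))
(E(-57) + p(-201))/(15101 + s(-190)) = (2*(-57)*(129 - 57) + 153)/(15101 + (-190)²) = (2*(-57)*72 + 153)/(15101 + 36100) = (-8208 + 153)/51201 = -8055*1/51201 = -895/5689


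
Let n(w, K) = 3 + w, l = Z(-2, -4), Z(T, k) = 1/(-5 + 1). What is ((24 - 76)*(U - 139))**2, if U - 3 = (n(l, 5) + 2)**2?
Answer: 556724025/16 ≈ 3.4795e+7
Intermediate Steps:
Z(T, k) = -1/4 (Z(T, k) = 1/(-4) = -1/4)
l = -1/4 ≈ -0.25000
U = 409/16 (U = 3 + ((3 - 1/4) + 2)**2 = 3 + (11/4 + 2)**2 = 3 + (19/4)**2 = 3 + 361/16 = 409/16 ≈ 25.563)
((24 - 76)*(U - 139))**2 = ((24 - 76)*(409/16 - 139))**2 = (-52*(-1815/16))**2 = (23595/4)**2 = 556724025/16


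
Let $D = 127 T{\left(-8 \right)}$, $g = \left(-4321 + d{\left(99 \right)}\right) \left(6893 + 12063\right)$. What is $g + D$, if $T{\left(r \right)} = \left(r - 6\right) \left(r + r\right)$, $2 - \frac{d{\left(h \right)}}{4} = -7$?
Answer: $-81198012$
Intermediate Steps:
$d{\left(h \right)} = 36$ ($d{\left(h \right)} = 8 - -28 = 8 + 28 = 36$)
$g = -81226460$ ($g = \left(-4321 + 36\right) \left(6893 + 12063\right) = \left(-4285\right) 18956 = -81226460$)
$T{\left(r \right)} = 2 r \left(-6 + r\right)$ ($T{\left(r \right)} = \left(-6 + r\right) 2 r = 2 r \left(-6 + r\right)$)
$D = 28448$ ($D = 127 \cdot 2 \left(-8\right) \left(-6 - 8\right) = 127 \cdot 2 \left(-8\right) \left(-14\right) = 127 \cdot 224 = 28448$)
$g + D = -81226460 + 28448 = -81198012$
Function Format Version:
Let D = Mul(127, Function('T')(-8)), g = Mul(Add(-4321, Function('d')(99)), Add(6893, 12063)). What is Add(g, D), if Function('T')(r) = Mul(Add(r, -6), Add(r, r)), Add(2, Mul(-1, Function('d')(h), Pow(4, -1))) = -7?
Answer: -81198012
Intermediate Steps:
Function('d')(h) = 36 (Function('d')(h) = Add(8, Mul(-4, -7)) = Add(8, 28) = 36)
g = -81226460 (g = Mul(Add(-4321, 36), Add(6893, 12063)) = Mul(-4285, 18956) = -81226460)
Function('T')(r) = Mul(2, r, Add(-6, r)) (Function('T')(r) = Mul(Add(-6, r), Mul(2, r)) = Mul(2, r, Add(-6, r)))
D = 28448 (D = Mul(127, Mul(2, -8, Add(-6, -8))) = Mul(127, Mul(2, -8, -14)) = Mul(127, 224) = 28448)
Add(g, D) = Add(-81226460, 28448) = -81198012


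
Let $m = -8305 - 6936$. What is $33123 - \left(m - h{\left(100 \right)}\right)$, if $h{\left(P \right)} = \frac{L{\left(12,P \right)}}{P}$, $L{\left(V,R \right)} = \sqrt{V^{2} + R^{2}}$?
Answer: $48364 + \frac{\sqrt{634}}{25} \approx 48365.0$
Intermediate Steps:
$m = -15241$
$L{\left(V,R \right)} = \sqrt{R^{2} + V^{2}}$
$h{\left(P \right)} = \frac{\sqrt{144 + P^{2}}}{P}$ ($h{\left(P \right)} = \frac{\sqrt{P^{2} + 12^{2}}}{P} = \frac{\sqrt{P^{2} + 144}}{P} = \frac{\sqrt{144 + P^{2}}}{P}$)
$33123 - \left(m - h{\left(100 \right)}\right) = 33123 + \left(\frac{\sqrt{144 + 100^{2}}}{100} - -15241\right) = 33123 + \left(\frac{\sqrt{144 + 10000}}{100} + 15241\right) = 33123 + \left(\frac{\sqrt{10144}}{100} + 15241\right) = 33123 + \left(\frac{4 \sqrt{634}}{100} + 15241\right) = 33123 + \left(\frac{\sqrt{634}}{25} + 15241\right) = 33123 + \left(15241 + \frac{\sqrt{634}}{25}\right) = 48364 + \frac{\sqrt{634}}{25}$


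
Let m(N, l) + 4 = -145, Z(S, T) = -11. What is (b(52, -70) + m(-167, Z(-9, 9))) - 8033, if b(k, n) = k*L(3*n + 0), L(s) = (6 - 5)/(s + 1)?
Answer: -1710090/209 ≈ -8182.3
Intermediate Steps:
m(N, l) = -149 (m(N, l) = -4 - 145 = -149)
L(s) = 1/(1 + s)
b(k, n) = k/(1 + 3*n) (b(k, n) = k/(1 + (3*n + 0)) = k/(1 + 3*n))
(b(52, -70) + m(-167, Z(-9, 9))) - 8033 = (52/(1 + 3*(-70)) - 149) - 8033 = (52/(1 - 210) - 149) - 8033 = (52/(-209) - 149) - 8033 = (52*(-1/209) - 149) - 8033 = (-52/209 - 149) - 8033 = -31193/209 - 8033 = -1710090/209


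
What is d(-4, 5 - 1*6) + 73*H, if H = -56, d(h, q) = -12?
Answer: -4100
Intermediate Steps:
d(-4, 5 - 1*6) + 73*H = -12 + 73*(-56) = -12 - 4088 = -4100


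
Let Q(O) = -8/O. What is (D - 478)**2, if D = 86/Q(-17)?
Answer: 1394761/16 ≈ 87173.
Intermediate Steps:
D = 731/4 (D = 86/((-8/(-17))) = 86/((-8*(-1/17))) = 86/(8/17) = 86*(17/8) = 731/4 ≈ 182.75)
(D - 478)**2 = (731/4 - 478)**2 = (-1181/4)**2 = 1394761/16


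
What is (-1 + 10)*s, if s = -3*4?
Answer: -108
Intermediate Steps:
s = -12
(-1 + 10)*s = (-1 + 10)*(-12) = 9*(-12) = -108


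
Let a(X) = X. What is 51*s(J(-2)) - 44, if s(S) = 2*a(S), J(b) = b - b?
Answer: -44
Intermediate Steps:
J(b) = 0
s(S) = 2*S
51*s(J(-2)) - 44 = 51*(2*0) - 44 = 51*0 - 44 = 0 - 44 = -44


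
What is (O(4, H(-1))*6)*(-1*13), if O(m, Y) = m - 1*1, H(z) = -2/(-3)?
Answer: -234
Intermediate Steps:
H(z) = ⅔ (H(z) = -2*(-⅓) = ⅔)
O(m, Y) = -1 + m (O(m, Y) = m - 1 = -1 + m)
(O(4, H(-1))*6)*(-1*13) = ((-1 + 4)*6)*(-1*13) = (3*6)*(-13) = 18*(-13) = -234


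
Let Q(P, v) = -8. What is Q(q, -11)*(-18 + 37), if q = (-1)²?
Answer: -152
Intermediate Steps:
q = 1
Q(q, -11)*(-18 + 37) = -8*(-18 + 37) = -8*19 = -152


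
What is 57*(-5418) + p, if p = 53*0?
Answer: -308826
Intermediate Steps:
p = 0
57*(-5418) + p = 57*(-5418) + 0 = -308826 + 0 = -308826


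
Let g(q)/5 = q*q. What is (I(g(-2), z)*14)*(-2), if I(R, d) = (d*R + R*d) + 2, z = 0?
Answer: -56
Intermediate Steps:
g(q) = 5*q² (g(q) = 5*(q*q) = 5*q²)
I(R, d) = 2 + 2*R*d (I(R, d) = (R*d + R*d) + 2 = 2*R*d + 2 = 2 + 2*R*d)
(I(g(-2), z)*14)*(-2) = ((2 + 2*(5*(-2)²)*0)*14)*(-2) = ((2 + 2*(5*4)*0)*14)*(-2) = ((2 + 2*20*0)*14)*(-2) = ((2 + 0)*14)*(-2) = (2*14)*(-2) = 28*(-2) = -56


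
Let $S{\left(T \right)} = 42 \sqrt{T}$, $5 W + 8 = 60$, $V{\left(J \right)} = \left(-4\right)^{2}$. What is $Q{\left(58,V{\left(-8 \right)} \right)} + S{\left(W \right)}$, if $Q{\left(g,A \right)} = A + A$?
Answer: $32 + \frac{84 \sqrt{65}}{5} \approx 167.45$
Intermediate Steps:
$V{\left(J \right)} = 16$
$Q{\left(g,A \right)} = 2 A$
$W = \frac{52}{5}$ ($W = - \frac{8}{5} + \frac{1}{5} \cdot 60 = - \frac{8}{5} + 12 = \frac{52}{5} \approx 10.4$)
$Q{\left(58,V{\left(-8 \right)} \right)} + S{\left(W \right)} = 2 \cdot 16 + 42 \sqrt{\frac{52}{5}} = 32 + 42 \frac{2 \sqrt{65}}{5} = 32 + \frac{84 \sqrt{65}}{5}$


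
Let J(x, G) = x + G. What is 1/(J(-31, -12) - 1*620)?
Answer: -1/663 ≈ -0.0015083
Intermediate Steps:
J(x, G) = G + x
1/(J(-31, -12) - 1*620) = 1/((-12 - 31) - 1*620) = 1/(-43 - 620) = 1/(-663) = -1/663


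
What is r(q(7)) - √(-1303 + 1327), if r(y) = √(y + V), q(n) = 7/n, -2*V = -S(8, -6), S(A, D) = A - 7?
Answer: -3*√6/2 ≈ -3.6742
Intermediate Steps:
S(A, D) = -7 + A
V = ½ (V = -(-1)*(-7 + 8)/2 = -(-1)/2 = -½*(-1) = ½ ≈ 0.50000)
r(y) = √(½ + y) (r(y) = √(y + ½) = √(½ + y))
r(q(7)) - √(-1303 + 1327) = √(2 + 4*(7/7))/2 - √(-1303 + 1327) = √(2 + 4*(7*(⅐)))/2 - √24 = √(2 + 4*1)/2 - 2*√6 = √(2 + 4)/2 - 2*√6 = √6/2 - 2*√6 = -3*√6/2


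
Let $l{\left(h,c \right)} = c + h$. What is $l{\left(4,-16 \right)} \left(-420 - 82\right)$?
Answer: $6024$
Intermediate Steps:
$l{\left(4,-16 \right)} \left(-420 - 82\right) = \left(-16 + 4\right) \left(-420 - 82\right) = \left(-12\right) \left(-502\right) = 6024$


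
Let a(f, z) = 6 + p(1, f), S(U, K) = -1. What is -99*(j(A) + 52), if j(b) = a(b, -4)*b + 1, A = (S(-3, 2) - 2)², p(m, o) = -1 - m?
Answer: -8811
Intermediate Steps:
A = 9 (A = (-1 - 2)² = (-3)² = 9)
a(f, z) = 4 (a(f, z) = 6 + (-1 - 1*1) = 6 + (-1 - 1) = 6 - 2 = 4)
j(b) = 1 + 4*b (j(b) = 4*b + 1 = 1 + 4*b)
-99*(j(A) + 52) = -99*((1 + 4*9) + 52) = -99*((1 + 36) + 52) = -99*(37 + 52) = -99*89 = -8811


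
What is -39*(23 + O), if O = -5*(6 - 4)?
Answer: -507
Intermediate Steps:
O = -10 (O = -5*2 = -10)
-39*(23 + O) = -39*(23 - 10) = -39*13 = -507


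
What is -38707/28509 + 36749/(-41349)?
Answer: -882724328/392939547 ≈ -2.2465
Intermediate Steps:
-38707/28509 + 36749/(-41349) = -38707*1/28509 + 36749*(-1/41349) = -38707/28509 - 36749/41349 = -882724328/392939547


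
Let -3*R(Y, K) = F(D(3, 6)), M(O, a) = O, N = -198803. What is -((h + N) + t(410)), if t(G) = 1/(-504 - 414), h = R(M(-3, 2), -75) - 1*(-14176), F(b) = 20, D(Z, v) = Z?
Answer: 169493707/918 ≈ 1.8463e+5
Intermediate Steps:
R(Y, K) = -20/3 (R(Y, K) = -⅓*20 = -20/3)
h = 42508/3 (h = -20/3 - 1*(-14176) = -20/3 + 14176 = 42508/3 ≈ 14169.)
t(G) = -1/918 (t(G) = 1/(-918) = -1/918)
-((h + N) + t(410)) = -((42508/3 - 198803) - 1/918) = -(-553901/3 - 1/918) = -1*(-169493707/918) = 169493707/918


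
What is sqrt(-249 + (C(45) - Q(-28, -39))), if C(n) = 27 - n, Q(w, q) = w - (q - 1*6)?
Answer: 2*I*sqrt(71) ≈ 16.852*I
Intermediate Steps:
Q(w, q) = 6 + w - q (Q(w, q) = w - (q - 6) = w - (-6 + q) = w + (6 - q) = 6 + w - q)
sqrt(-249 + (C(45) - Q(-28, -39))) = sqrt(-249 + ((27 - 1*45) - (6 - 28 - 1*(-39)))) = sqrt(-249 + ((27 - 45) - (6 - 28 + 39))) = sqrt(-249 + (-18 - 1*17)) = sqrt(-249 + (-18 - 17)) = sqrt(-249 - 35) = sqrt(-284) = 2*I*sqrt(71)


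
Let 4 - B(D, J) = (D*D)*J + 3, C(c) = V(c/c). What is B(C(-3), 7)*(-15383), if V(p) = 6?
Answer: 3861133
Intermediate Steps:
C(c) = 6
B(D, J) = 1 - J*D² (B(D, J) = 4 - ((D*D)*J + 3) = 4 - (D²*J + 3) = 4 - (J*D² + 3) = 4 - (3 + J*D²) = 4 + (-3 - J*D²) = 1 - J*D²)
B(C(-3), 7)*(-15383) = (1 - 1*7*6²)*(-15383) = (1 - 1*7*36)*(-15383) = (1 - 252)*(-15383) = -251*(-15383) = 3861133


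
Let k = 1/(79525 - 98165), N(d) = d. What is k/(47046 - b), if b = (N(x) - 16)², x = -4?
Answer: -1/869481440 ≈ -1.1501e-9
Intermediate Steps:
k = -1/18640 (k = 1/(-18640) = -1/18640 ≈ -5.3648e-5)
b = 400 (b = (-4 - 16)² = (-20)² = 400)
k/(47046 - b) = -1/(18640*(47046 - 1*400)) = -1/(18640*(47046 - 400)) = -1/18640/46646 = -1/18640*1/46646 = -1/869481440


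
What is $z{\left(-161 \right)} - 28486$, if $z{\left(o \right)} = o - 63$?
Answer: $-28710$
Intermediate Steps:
$z{\left(o \right)} = -63 + o$
$z{\left(-161 \right)} - 28486 = \left(-63 - 161\right) - 28486 = -224 - 28486 = -28710$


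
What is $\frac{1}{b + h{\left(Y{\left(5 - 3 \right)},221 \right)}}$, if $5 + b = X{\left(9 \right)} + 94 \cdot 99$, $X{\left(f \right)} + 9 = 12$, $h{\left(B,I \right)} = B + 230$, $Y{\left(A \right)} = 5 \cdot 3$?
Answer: $\frac{1}{9549} \approx 0.00010472$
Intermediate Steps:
$Y{\left(A \right)} = 15$
$h{\left(B,I \right)} = 230 + B$
$X{\left(f \right)} = 3$ ($X{\left(f \right)} = -9 + 12 = 3$)
$b = 9304$ ($b = -5 + \left(3 + 94 \cdot 99\right) = -5 + \left(3 + 9306\right) = -5 + 9309 = 9304$)
$\frac{1}{b + h{\left(Y{\left(5 - 3 \right)},221 \right)}} = \frac{1}{9304 + \left(230 + 15\right)} = \frac{1}{9304 + 245} = \frac{1}{9549}$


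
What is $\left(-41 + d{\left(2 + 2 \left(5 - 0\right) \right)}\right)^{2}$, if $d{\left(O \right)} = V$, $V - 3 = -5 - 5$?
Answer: $2304$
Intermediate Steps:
$V = -7$ ($V = 3 - 10 = -7$)
$d{\left(O \right)} = -7$
$\left(-41 + d{\left(2 + 2 \left(5 - 0\right) \right)}\right)^{2} = \left(-41 - 7\right)^{2} = \left(-48\right)^{2} = 2304$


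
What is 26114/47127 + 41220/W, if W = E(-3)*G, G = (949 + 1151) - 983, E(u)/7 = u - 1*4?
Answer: -513277378/2579402091 ≈ -0.19899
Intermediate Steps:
E(u) = -28 + 7*u (E(u) = 7*(u - 1*4) = 7*(u - 4) = 7*(-4 + u) = -28 + 7*u)
G = 1117 (G = 2100 - 983 = 1117)
W = -54733 (W = (-28 + 7*(-3))*1117 = (-28 - 21)*1117 = -49*1117 = -54733)
26114/47127 + 41220/W = 26114/47127 + 41220/(-54733) = 26114*(1/47127) + 41220*(-1/54733) = 26114/47127 - 41220/54733 = -513277378/2579402091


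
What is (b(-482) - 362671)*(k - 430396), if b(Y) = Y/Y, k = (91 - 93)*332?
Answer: 156332530200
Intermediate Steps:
k = -664 (k = -2*332 = -664)
b(Y) = 1
(b(-482) - 362671)*(k - 430396) = (1 - 362671)*(-664 - 430396) = -362670*(-431060) = 156332530200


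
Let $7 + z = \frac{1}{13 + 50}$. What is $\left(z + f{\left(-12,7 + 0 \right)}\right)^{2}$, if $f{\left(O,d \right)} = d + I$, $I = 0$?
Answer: $\frac{1}{3969} \approx 0.00025195$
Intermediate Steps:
$f{\left(O,d \right)} = d$ ($f{\left(O,d \right)} = d + 0 = d$)
$z = - \frac{440}{63}$ ($z = -7 + \frac{1}{13 + 50} = -7 + \frac{1}{63} = - \frac{440}{63} \approx -6.9841$)
$\left(z + f{\left(-12,7 + 0 \right)}\right)^{2} = \left(- \frac{440}{63} + \left(7 + 0\right)\right)^{2} = \left(- \frac{440}{63} + 7\right)^{2} = \left(\frac{1}{63}\right)^{2} = \frac{1}{3969}$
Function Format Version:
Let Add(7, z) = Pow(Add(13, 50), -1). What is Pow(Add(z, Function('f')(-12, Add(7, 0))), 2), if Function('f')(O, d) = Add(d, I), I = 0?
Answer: Rational(1, 3969) ≈ 0.00025195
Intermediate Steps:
Function('f')(O, d) = d (Function('f')(O, d) = Add(d, 0) = d)
z = Rational(-440, 63) (z = Add(-7, Pow(Add(13, 50), -1)) = Add(-7, Pow(63, -1)) = Add(-7, Rational(1, 63)) = Rational(-440, 63) ≈ -6.9841)
Pow(Add(z, Function('f')(-12, Add(7, 0))), 2) = Pow(Add(Rational(-440, 63), Add(7, 0)), 2) = Pow(Add(Rational(-440, 63), 7), 2) = Pow(Rational(1, 63), 2) = Rational(1, 3969)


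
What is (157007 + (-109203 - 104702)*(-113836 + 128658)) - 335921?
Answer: -3170678824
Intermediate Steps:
(157007 + (-109203 - 104702)*(-113836 + 128658)) - 335921 = (157007 - 213905*14822) - 335921 = (157007 - 3170499910) - 335921 = -3170342903 - 335921 = -3170678824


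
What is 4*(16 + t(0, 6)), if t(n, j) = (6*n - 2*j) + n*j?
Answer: 16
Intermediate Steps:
t(n, j) = -2*j + 6*n + j*n (t(n, j) = (-2*j + 6*n) + j*n = -2*j + 6*n + j*n)
4*(16 + t(0, 6)) = 4*(16 + (-2*6 + 6*0 + 6*0)) = 4*(16 + (-12 + 0 + 0)) = 4*(16 - 12) = 4*4 = 16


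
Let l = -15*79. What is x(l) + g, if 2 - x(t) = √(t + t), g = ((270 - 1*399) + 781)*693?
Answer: 451838 - I*√2370 ≈ 4.5184e+5 - 48.683*I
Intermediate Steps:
l = -1185
g = 451836 (g = ((270 - 399) + 781)*693 = (-129 + 781)*693 = 652*693 = 451836)
x(t) = 2 - √2*√t (x(t) = 2 - √(t + t) = 2 - √(2*t) = 2 - √2*√t)
x(l) + g = (2 - √2*√(-1185)) + 451836 = (2 - √2*I*√1185) + 451836 = (2 - I*√2370) + 451836 = 451838 - I*√2370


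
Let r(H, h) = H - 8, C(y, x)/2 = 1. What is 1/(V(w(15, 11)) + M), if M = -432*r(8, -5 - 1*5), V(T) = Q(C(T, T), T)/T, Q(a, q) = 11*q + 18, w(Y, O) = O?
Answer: 11/139 ≈ 0.079137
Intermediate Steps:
C(y, x) = 2 (C(y, x) = 2*1 = 2)
r(H, h) = -8 + H
Q(a, q) = 18 + 11*q
V(T) = (18 + 11*T)/T
M = 0 (M = -432*(-8 + 8) = -432*0 = 0)
1/(V(w(15, 11)) + M) = 1/((11 + 18/11) + 0) = 1/(139/11 + 0) = 1/(139/11) = 11/139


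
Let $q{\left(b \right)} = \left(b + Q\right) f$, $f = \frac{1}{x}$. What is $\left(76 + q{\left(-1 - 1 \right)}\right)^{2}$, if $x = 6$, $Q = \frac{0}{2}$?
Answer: $\frac{51529}{9} \approx 5725.4$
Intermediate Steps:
$Q = 0$ ($Q = 0 \cdot \frac{1}{2} = 0$)
$f = \frac{1}{6} \approx 0.16667$
$q{\left(b \right)} = \frac{b}{6}$ ($q{\left(b \right)} = \left(b + 0\right) \frac{1}{6} = b \frac{1}{6} = \frac{b}{6}$)
$\left(76 + q{\left(-1 - 1 \right)}\right)^{2} = \left(76 + \frac{-1 - 1}{6}\right)^{2} = \left(76 + \frac{1}{6} \left(-2\right)\right)^{2} = \left(76 - \frac{1}{3}\right)^{2} = \left(\frac{227}{3}\right)^{2} = \frac{51529}{9}$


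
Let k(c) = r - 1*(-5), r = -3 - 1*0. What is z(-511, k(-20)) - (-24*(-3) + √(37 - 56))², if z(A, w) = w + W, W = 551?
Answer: 553 - (72 + I*√19)² ≈ -4612.0 - 627.68*I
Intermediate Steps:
r = -3 (r = -3 + 0 = -3)
k(c) = 2 (k(c) = -3 - 1*(-5) = -3 + 5 = 2)
z(A, w) = 551 + w (z(A, w) = w + 551 = 551 + w)
z(-511, k(-20)) - (-24*(-3) + √(37 - 56))² = (551 + 2) - (-24*(-3) + √(37 - 56))² = 553 - (72 + √(-19))² = 553 - (72 + I*√19)²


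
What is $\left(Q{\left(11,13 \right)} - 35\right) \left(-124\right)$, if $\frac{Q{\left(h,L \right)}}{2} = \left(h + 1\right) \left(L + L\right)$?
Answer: $-73036$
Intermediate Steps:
$Q{\left(h,L \right)} = 4 L \left(1 + h\right)$ ($Q{\left(h,L \right)} = 2 \left(h + 1\right) \left(L + L\right) = 2 \left(1 + h\right) 2 L = 2 \cdot 2 L \left(1 + h\right) = 4 L \left(1 + h\right)$)
$\left(Q{\left(11,13 \right)} - 35\right) \left(-124\right) = \left(4 \cdot 13 \left(1 + 11\right) - 35\right) \left(-124\right) = \left(4 \cdot 13 \cdot 12 - 35\right) \left(-124\right) = \left(624 - 35\right) \left(-124\right) = 589 \left(-124\right) = -73036$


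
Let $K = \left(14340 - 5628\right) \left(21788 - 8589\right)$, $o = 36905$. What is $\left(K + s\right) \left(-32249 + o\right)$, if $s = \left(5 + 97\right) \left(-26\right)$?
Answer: $535379639616$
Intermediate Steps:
$K = 114989688$ ($K = 8712 \cdot 13199 = 114989688$)
$s = -2652$ ($s = 102 \left(-26\right) = -2652$)
$\left(K + s\right) \left(-32249 + o\right) = \left(114989688 - 2652\right) \left(-32249 + 36905\right) = 114987036 \cdot 4656 = 535379639616$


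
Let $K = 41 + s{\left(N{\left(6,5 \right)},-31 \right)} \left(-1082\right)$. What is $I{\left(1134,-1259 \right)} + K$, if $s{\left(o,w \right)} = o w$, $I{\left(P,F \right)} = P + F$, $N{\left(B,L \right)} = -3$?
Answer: $-100710$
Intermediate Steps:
$I{\left(P,F \right)} = F + P$
$K = -100585$ ($K = 41 + \left(-3\right) \left(-31\right) \left(-1082\right) = 41 + 93 \left(-1082\right) = 41 - 100626 = -100585$)
$I{\left(1134,-1259 \right)} + K = \left(-1259 + 1134\right) - 100585 = -125 - 100585 = -100710$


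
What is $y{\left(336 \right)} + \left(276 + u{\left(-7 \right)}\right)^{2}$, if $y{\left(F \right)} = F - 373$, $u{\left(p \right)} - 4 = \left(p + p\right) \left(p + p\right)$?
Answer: $226539$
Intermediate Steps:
$u{\left(p \right)} = 4 + 4 p^{2}$ ($u{\left(p \right)} = 4 + \left(p + p\right) \left(p + p\right) = 4 + 2 p 2 p = 4 + 4 p^{2}$)
$y{\left(F \right)} = -373 + F$
$y{\left(336 \right)} + \left(276 + u{\left(-7 \right)}\right)^{2} = \left(-373 + 336\right) + \left(276 + \left(4 + 4 \left(-7\right)^{2}\right)\right)^{2} = -37 + \left(276 + \left(4 + 4 \cdot 49\right)\right)^{2} = -37 + \left(276 + \left(4 + 196\right)\right)^{2} = -37 + \left(276 + 200\right)^{2} = -37 + 476^{2} = -37 + 226576 = 226539$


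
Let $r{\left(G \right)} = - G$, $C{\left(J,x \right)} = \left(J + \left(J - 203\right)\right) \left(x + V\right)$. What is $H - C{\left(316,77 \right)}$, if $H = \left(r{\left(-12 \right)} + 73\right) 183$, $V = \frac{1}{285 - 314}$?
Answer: $- \frac{506433}{29} \approx -17463.0$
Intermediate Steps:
$V = - \frac{1}{29}$ ($V = \frac{1}{-29} = - \frac{1}{29} \approx -0.034483$)
$C{\left(J,x \right)} = \left(-203 + 2 J\right) \left(- \frac{1}{29} + x\right)$ ($C{\left(J,x \right)} = \left(J + \left(J - 203\right)\right) \left(x - \frac{1}{29}\right) = \left(J + \left(J - 203\right)\right) \left(- \frac{1}{29} + x\right) = \left(J + \left(-203 + J\right)\right) \left(- \frac{1}{29} + x\right) = \left(-203 + 2 J\right) \left(- \frac{1}{29} + x\right)$)
$H = 15555$ ($H = \left(\left(-1\right) \left(-12\right) + 73\right) 183 = \left(12 + 73\right) 183 = 85 \cdot 183 = 15555$)
$H - C{\left(316,77 \right)} = 15555 - \left(7 - 15631 - \frac{632}{29} + 2 \cdot 316 \cdot 77\right) = 15555 - \left(7 - 15631 - \frac{632}{29} + 48664\right) = 15555 - \frac{957528}{29} = - \frac{506433}{29}$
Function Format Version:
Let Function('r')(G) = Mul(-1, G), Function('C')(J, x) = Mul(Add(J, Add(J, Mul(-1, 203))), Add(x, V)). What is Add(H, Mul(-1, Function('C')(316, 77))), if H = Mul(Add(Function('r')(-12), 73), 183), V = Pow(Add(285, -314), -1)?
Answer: Rational(-506433, 29) ≈ -17463.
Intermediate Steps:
V = Rational(-1, 29) (V = Pow(-29, -1) = Rational(-1, 29) ≈ -0.034483)
Function('C')(J, x) = Mul(Add(-203, Mul(2, J)), Add(Rational(-1, 29), x)) (Function('C')(J, x) = Mul(Add(J, Add(J, Mul(-1, 203))), Add(x, Rational(-1, 29))) = Mul(Add(J, Add(J, -203)), Add(Rational(-1, 29), x)) = Mul(Add(J, Add(-203, J)), Add(Rational(-1, 29), x)) = Mul(Add(-203, Mul(2, J)), Add(Rational(-1, 29), x)))
H = 15555 (H = Mul(Add(Mul(-1, -12), 73), 183) = Mul(Add(12, 73), 183) = Mul(85, 183) = 15555)
Add(H, Mul(-1, Function('C')(316, 77))) = Add(15555, Mul(-1, Add(7, Mul(-203, 77), Mul(Rational(-2, 29), 316), Mul(2, 316, 77)))) = Add(15555, Mul(-1, Add(7, -15631, Rational(-632, 29), 48664))) = Add(15555, Mul(-1, Rational(957528, 29))) = Add(15555, Rational(-957528, 29)) = Rational(-506433, 29)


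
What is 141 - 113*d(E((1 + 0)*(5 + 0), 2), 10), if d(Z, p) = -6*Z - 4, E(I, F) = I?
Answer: 3983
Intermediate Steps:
d(Z, p) = -4 - 6*Z
141 - 113*d(E((1 + 0)*(5 + 0), 2), 10) = 141 - 113*(-4 - 6*(1 + 0)*(5 + 0)) = 141 - 113*(-4 - 6*5) = 141 - 113*(-4 - 30) = 141 - 113*(-34) = 141 + 3842 = 3983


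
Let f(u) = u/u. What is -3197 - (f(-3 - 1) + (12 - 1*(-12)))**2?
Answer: -3822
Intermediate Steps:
f(u) = 1
-3197 - (f(-3 - 1) + (12 - 1*(-12)))**2 = -3197 - (1 + (12 - 1*(-12)))**2 = -3197 - (1 + (12 + 12))**2 = -3197 - (1 + 24)**2 = -3197 - 1*25**2 = -3197 - 1*625 = -3197 - 625 = -3822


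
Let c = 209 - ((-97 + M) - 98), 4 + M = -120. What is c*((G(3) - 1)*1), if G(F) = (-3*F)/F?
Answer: -2112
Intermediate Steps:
M = -124 (M = -4 - 120 = -124)
G(F) = -3
c = 528 (c = 209 - ((-97 - 124) - 98) = 209 - (-221 - 98) = 209 - 1*(-319) = 209 + 319 = 528)
c*((G(3) - 1)*1) = 528*((-3 - 1)*1) = 528*(-4*1) = 528*(-4) = -2112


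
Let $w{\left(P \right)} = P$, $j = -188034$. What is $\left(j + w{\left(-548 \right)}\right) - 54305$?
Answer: $-242887$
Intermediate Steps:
$\left(j + w{\left(-548 \right)}\right) - 54305 = \left(-188034 - 548\right) - 54305 = -188582 - 54305 = -242887$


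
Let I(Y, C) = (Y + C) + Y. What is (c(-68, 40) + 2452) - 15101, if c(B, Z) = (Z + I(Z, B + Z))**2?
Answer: -4185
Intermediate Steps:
I(Y, C) = C + 2*Y (I(Y, C) = (C + Y) + Y = C + 2*Y)
c(B, Z) = (B + 4*Z)**2 (c(B, Z) = (Z + ((B + Z) + 2*Z))**2 = (Z + (B + 3*Z))**2 = (B + 4*Z)**2)
(c(-68, 40) + 2452) - 15101 = ((-68 + 4*40)**2 + 2452) - 15101 = ((-68 + 160)**2 + 2452) - 15101 = (92**2 + 2452) - 15101 = (8464 + 2452) - 15101 = 10916 - 15101 = -4185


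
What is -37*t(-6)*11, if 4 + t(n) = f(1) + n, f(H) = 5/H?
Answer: 2035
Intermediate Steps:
t(n) = 1 + n (t(n) = -4 + (5/1 + n) = -4 + (5*1 + n) = -4 + (5 + n) = 1 + n)
-37*t(-6)*11 = -37*(1 - 6)*11 = -37*(-5)*11 = 185*11 = 2035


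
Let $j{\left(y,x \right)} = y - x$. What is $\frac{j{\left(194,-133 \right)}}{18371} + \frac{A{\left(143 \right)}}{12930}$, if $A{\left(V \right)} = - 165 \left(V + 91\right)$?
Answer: $- \frac{23502540}{7917901} \approx -2.9683$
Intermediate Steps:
$A{\left(V \right)} = -15015 - 165 V$ ($A{\left(V \right)} = - 165 \left(91 + V\right) = -15015 - 165 V$)
$\frac{j{\left(194,-133 \right)}}{18371} + \frac{A{\left(143 \right)}}{12930} = \frac{194 - -133}{18371} + \frac{-15015 - 23595}{12930} = \left(194 + 133\right) \frac{1}{18371} + \left(-15015 - 23595\right) \frac{1}{12930} = 327 \cdot \frac{1}{18371} - \frac{1287}{431} = \frac{327}{18371} - \frac{1287}{431} = - \frac{23502540}{7917901}$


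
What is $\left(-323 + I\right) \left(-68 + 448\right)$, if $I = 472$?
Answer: $56620$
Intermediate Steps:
$\left(-323 + I\right) \left(-68 + 448\right) = \left(-323 + 472\right) \left(-68 + 448\right) = 149 \cdot 380 = 56620$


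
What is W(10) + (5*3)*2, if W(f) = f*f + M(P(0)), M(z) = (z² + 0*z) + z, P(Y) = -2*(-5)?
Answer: 240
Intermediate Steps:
P(Y) = 10
M(z) = z + z² (M(z) = (z² + 0) + z = z² + z = z + z²)
W(f) = 110 + f² (W(f) = f*f + 10*(1 + 10) = f² + 10*11 = f² + 110 = 110 + f²)
W(10) + (5*3)*2 = (110 + 10²) + (5*3)*2 = (110 + 100) + 15*2 = 210 + 30 = 240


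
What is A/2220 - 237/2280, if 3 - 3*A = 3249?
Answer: -9977/16872 ≈ -0.59133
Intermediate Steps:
A = -1082 (A = 1 - ⅓*3249 = 1 - 1083 = -1082)
A/2220 - 237/2280 = -1082/2220 - 237/2280 = -1082*1/2220 - 237*1/2280 = -541/1110 - 79/760 = -9977/16872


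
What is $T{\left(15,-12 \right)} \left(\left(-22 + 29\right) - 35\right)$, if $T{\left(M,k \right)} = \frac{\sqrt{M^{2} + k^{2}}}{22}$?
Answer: $- \frac{42 \sqrt{41}}{11} \approx -24.448$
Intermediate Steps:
$T{\left(M,k \right)} = \frac{\sqrt{M^{2} + k^{2}}}{22}$ ($T{\left(M,k \right)} = \sqrt{M^{2} + k^{2}} \cdot \frac{1}{22} = \frac{\sqrt{M^{2} + k^{2}}}{22}$)
$T{\left(15,-12 \right)} \left(\left(-22 + 29\right) - 35\right) = \frac{\sqrt{15^{2} + \left(-12\right)^{2}}}{22} \left(\left(-22 + 29\right) - 35\right) = \frac{\sqrt{225 + 144}}{22} \left(7 - 35\right) = \frac{\sqrt{369}}{22} \left(-28\right) = \frac{3 \sqrt{41}}{22} \left(-28\right) = - \frac{42 \sqrt{41}}{11}$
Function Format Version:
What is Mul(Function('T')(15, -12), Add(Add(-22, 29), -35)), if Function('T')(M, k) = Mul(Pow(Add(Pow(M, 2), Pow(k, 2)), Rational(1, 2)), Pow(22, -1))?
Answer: Mul(Rational(-42, 11), Pow(41, Rational(1, 2))) ≈ -24.448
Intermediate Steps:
Function('T')(M, k) = Mul(Rational(1, 22), Pow(Add(Pow(M, 2), Pow(k, 2)), Rational(1, 2))) (Function('T')(M, k) = Mul(Pow(Add(Pow(M, 2), Pow(k, 2)), Rational(1, 2)), Rational(1, 22)) = Mul(Rational(1, 22), Pow(Add(Pow(M, 2), Pow(k, 2)), Rational(1, 2))))
Mul(Function('T')(15, -12), Add(Add(-22, 29), -35)) = Mul(Mul(Rational(1, 22), Pow(Add(Pow(15, 2), Pow(-12, 2)), Rational(1, 2))), Add(Add(-22, 29), -35)) = Mul(Mul(Rational(1, 22), Pow(Add(225, 144), Rational(1, 2))), Add(7, -35)) = Mul(Mul(Rational(1, 22), Pow(369, Rational(1, 2))), -28) = Mul(Mul(Rational(1, 22), Mul(3, Pow(41, Rational(1, 2)))), -28) = Mul(Mul(Rational(3, 22), Pow(41, Rational(1, 2))), -28) = Mul(Rational(-42, 11), Pow(41, Rational(1, 2)))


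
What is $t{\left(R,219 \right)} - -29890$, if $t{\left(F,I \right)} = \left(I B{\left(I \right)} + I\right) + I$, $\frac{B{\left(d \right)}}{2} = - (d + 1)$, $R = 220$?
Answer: $-66032$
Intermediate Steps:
$B{\left(d \right)} = -2 - 2 d$ ($B{\left(d \right)} = 2 \left(- (d + 1)\right) = 2 \left(- (1 + d)\right) = 2 \left(-1 - d\right) = -2 - 2 d$)
$t{\left(F,I \right)} = 2 I + I \left(-2 - 2 I\right)$ ($t{\left(F,I \right)} = \left(I \left(-2 - 2 I\right) + I\right) + I = \left(I + I \left(-2 - 2 I\right)\right) + I = 2 I + I \left(-2 - 2 I\right)$)
$t{\left(R,219 \right)} - -29890 = - 2 \cdot 219^{2} - -29890 = \left(-2\right) 47961 + 29890 = -95922 + 29890 = -66032$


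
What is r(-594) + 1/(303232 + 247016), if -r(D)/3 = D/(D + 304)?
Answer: -490270823/79785960 ≈ -6.1448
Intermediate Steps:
r(D) = -3*D/(304 + D) (r(D) = -3*D/(D + 304) = -3*D/(304 + D))
r(-594) + 1/(303232 + 247016) = -3*(-594)/(304 - 594) + 1/(303232 + 247016) = -3*(-594)/(-290) + 1/550248 = -3*(-594)*(-1/290) + 1/550248 = -891/145 + 1/550248 = -490270823/79785960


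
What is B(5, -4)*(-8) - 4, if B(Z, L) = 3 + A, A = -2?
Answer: -12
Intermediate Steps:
B(Z, L) = 1 (B(Z, L) = 3 - 2 = 1)
B(5, -4)*(-8) - 4 = 1*(-8) - 4 = -8 - 4 = -12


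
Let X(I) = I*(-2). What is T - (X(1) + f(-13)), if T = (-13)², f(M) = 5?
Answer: 166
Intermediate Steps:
X(I) = -2*I
T = 169
T - (X(1) + f(-13)) = 169 - (-2*1 + 5) = 169 - (-2 + 5) = 169 - 1*3 = 169 - 3 = 166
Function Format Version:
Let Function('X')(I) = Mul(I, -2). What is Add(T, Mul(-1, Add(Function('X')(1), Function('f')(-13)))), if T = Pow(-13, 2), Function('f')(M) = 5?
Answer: 166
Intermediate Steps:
Function('X')(I) = Mul(-2, I)
T = 169
Add(T, Mul(-1, Add(Function('X')(1), Function('f')(-13)))) = Add(169, Mul(-1, Add(Mul(-2, 1), 5))) = Add(169, Mul(-1, Add(-2, 5))) = Add(169, Mul(-1, 3)) = Add(169, -3) = 166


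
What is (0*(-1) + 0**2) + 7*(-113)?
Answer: -791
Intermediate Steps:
(0*(-1) + 0**2) + 7*(-113) = (0 + 0) - 791 = 0 - 791 = -791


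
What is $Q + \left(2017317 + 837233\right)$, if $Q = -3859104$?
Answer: $-1004554$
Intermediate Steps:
$Q + \left(2017317 + 837233\right) = -3859104 + \left(2017317 + 837233\right) = -3859104 + 2854550 = -1004554$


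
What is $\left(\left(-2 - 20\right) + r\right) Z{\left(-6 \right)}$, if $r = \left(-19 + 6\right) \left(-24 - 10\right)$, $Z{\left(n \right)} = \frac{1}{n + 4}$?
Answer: $-210$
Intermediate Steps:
$Z{\left(n \right)} = \frac{1}{4 + n}$
$r = 442$ ($r = - 13 \left(-24 - 10\right) = \left(-13\right) \left(-34\right) = 442$)
$\left(\left(-2 - 20\right) + r\right) Z{\left(-6 \right)} = \frac{\left(-2 - 20\right) + 442}{4 - 6} = \frac{-22 + 442}{-2} = 420 \left(- \frac{1}{2}\right) = -210$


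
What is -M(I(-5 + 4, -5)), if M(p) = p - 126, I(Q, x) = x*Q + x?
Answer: 126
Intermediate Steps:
I(Q, x) = x + Q*x (I(Q, x) = Q*x + x = x + Q*x)
M(p) = -126 + p
-M(I(-5 + 4, -5)) = -(-126 - 5*(1 + (-5 + 4))) = -(-126 - 5*(1 - 1)) = -(-126 - 5*0) = -(-126 + 0) = -1*(-126) = 126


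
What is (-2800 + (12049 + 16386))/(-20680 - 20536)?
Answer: -25635/41216 ≈ -0.62197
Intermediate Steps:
(-2800 + (12049 + 16386))/(-20680 - 20536) = (-2800 + 28435)/(-41216) = 25635*(-1/41216) = -25635/41216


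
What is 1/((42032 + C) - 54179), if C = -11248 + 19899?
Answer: -1/3496 ≈ -0.00028604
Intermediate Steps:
C = 8651
1/((42032 + C) - 54179) = 1/((42032 + 8651) - 54179) = 1/(50683 - 54179) = 1/(-3496) = -1/3496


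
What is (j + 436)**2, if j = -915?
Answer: 229441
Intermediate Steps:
(j + 436)**2 = (-915 + 436)**2 = (-479)**2 = 229441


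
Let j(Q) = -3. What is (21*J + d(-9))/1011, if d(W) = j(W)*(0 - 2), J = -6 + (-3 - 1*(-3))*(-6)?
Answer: -40/337 ≈ -0.11869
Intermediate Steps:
J = -6 (J = -6 + (-3 + 3)*(-6) = -6 + 0*(-6) = -6 + 0 = -6)
d(W) = 6 (d(W) = -3*(0 - 2) = -3*(-2) = 6)
(21*J + d(-9))/1011 = (21*(-6) + 6)/1011 = (-126 + 6)*(1/1011) = -120*1/1011 = -40/337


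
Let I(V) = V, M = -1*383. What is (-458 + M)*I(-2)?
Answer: 1682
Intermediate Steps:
M = -383
(-458 + M)*I(-2) = (-458 - 383)*(-2) = -841*(-2) = 1682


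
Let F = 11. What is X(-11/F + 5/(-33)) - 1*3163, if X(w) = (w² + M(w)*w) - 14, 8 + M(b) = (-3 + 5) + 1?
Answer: -3452039/1089 ≈ -3169.9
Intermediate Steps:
M(b) = -5 (M(b) = -8 + ((-3 + 5) + 1) = -8 + (2 + 1) = -8 + 3 = -5)
X(w) = -14 + w² - 5*w (X(w) = (w² - 5*w) - 14 = -14 + w² - 5*w)
X(-11/F + 5/(-33)) - 1*3163 = (-14 + (-11/11 + 5/(-33))² - 5*(-11/11 + 5/(-33))) - 1*3163 = (-14 + (-11*1/11 + 5*(-1/33))² - 5*(-11*1/11 + 5*(-1/33))) - 3163 = (-14 + (-1 - 5/33)² - 5*(-1 - 5/33)) - 3163 = (-14 + (-38/33)² - 5*(-38/33)) - 3163 = (-14 + 1444/1089 + 190/33) - 3163 = -7532/1089 - 3163 = -3452039/1089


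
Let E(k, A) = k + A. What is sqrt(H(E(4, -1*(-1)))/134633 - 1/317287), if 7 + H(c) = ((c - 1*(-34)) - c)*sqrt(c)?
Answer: sqrt(-100626667587235782 + 460823902051985618*sqrt(5))/42717300671 ≈ 0.022573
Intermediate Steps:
E(k, A) = A + k
H(c) = -7 + 34*sqrt(c) (H(c) = -7 + ((c - 1*(-34)) - c)*sqrt(c) = -7 + ((c + 34) - c)*sqrt(c) = -7 + ((34 + c) - c)*sqrt(c) = -7 + 34*sqrt(c))
sqrt(H(E(4, -1*(-1)))/134633 - 1/317287) = sqrt((-7 + 34*sqrt(-1*(-1) + 4))/134633 - 1/317287) = sqrt((-7 + 34*sqrt(1 + 4))*(1/134633) - 1*1/317287) = sqrt((-7 + 34*sqrt(5))*(1/134633) - 1/317287) = sqrt((-7/134633 + 34*sqrt(5)/134633) - 1/317287) = sqrt(-2355642/42717300671 + 34*sqrt(5)/134633)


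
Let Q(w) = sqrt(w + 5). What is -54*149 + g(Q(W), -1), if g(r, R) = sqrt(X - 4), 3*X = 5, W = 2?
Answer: -8046 + I*sqrt(21)/3 ≈ -8046.0 + 1.5275*I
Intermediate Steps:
X = 5/3 (X = (1/3)*5 = 5/3 ≈ 1.6667)
Q(w) = sqrt(5 + w)
g(r, R) = I*sqrt(21)/3 (g(r, R) = sqrt(5/3 - 4) = sqrt(-7/3) = I*sqrt(21)/3)
-54*149 + g(Q(W), -1) = -54*149 + I*sqrt(21)/3 = -8046 + I*sqrt(21)/3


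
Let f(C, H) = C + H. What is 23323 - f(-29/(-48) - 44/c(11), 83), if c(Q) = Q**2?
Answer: 12270593/528 ≈ 23240.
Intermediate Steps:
23323 - f(-29/(-48) - 44/c(11), 83) = 23323 - ((-29/(-48) - 44/(11**2)) + 83) = 23323 - ((-29*(-1/48) - 44/121) + 83) = 23323 - ((29/48 - 44*1/121) + 83) = 23323 - ((29/48 - 4/11) + 83) = 23323 - (127/528 + 83) = 23323 - 1*43951/528 = 23323 - 43951/528 = 12270593/528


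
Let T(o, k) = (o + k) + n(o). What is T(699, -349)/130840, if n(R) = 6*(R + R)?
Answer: 4369/65420 ≈ 0.066784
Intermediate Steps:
n(R) = 12*R (n(R) = 6*(2*R) = 12*R)
T(o, k) = k + 13*o (T(o, k) = (o + k) + 12*o = (k + o) + 12*o = k + 13*o)
T(699, -349)/130840 = (-349 + 13*699)/130840 = (-349 + 9087)*(1/130840) = 8738*(1/130840) = 4369/65420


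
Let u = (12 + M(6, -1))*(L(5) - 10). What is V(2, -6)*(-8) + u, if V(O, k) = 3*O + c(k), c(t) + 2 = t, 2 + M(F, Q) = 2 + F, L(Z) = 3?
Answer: -110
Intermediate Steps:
M(F, Q) = F (M(F, Q) = -2 + (2 + F) = F)
c(t) = -2 + t
u = -126 (u = (12 + 6)*(3 - 10) = 18*(-7) = -126)
V(O, k) = -2 + k + 3*O (V(O, k) = 3*O + (-2 + k) = -2 + k + 3*O)
V(2, -6)*(-8) + u = (-2 - 6 + 3*2)*(-8) - 126 = (-2 - 6 + 6)*(-8) - 126 = -2*(-8) - 126 = 16 - 126 = -110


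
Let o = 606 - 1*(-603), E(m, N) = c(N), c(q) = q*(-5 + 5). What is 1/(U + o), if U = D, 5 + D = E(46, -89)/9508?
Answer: 1/1204 ≈ 0.00083056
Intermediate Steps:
c(q) = 0 (c(q) = q*0 = 0)
E(m, N) = 0
o = 1209 (o = 606 + 603 = 1209)
D = -5 (D = -5 + 0/9508 = -5 + 0*(1/9508) = -5 + 0 = -5)
U = -5
1/(U + o) = 1/(-5 + 1209) = 1/1204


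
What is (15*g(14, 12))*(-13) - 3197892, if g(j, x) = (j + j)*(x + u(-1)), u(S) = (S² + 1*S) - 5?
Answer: -3236112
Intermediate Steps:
u(S) = -5 + S + S² (u(S) = (S² + S) - 5 = (S + S²) - 5 = -5 + S + S²)
g(j, x) = 2*j*(-5 + x) (g(j, x) = (j + j)*(x + (-5 - 1 + (-1)²)) = (2*j)*(x + (-5 - 1 + 1)) = (2*j)*(x - 5) = (2*j)*(-5 + x) = 2*j*(-5 + x))
(15*g(14, 12))*(-13) - 3197892 = (15*(2*14*(-5 + 12)))*(-13) - 3197892 = (15*(2*14*7))*(-13) - 3197892 = (15*196)*(-13) - 3197892 = 2940*(-13) - 3197892 = -38220 - 3197892 = -3236112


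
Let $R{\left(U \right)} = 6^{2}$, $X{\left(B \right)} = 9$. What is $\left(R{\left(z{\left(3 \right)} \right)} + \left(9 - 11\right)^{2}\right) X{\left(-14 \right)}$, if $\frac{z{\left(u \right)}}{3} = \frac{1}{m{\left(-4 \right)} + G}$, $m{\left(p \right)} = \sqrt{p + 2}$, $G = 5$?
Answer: $360$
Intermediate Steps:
$m{\left(p \right)} = \sqrt{2 + p}$
$z{\left(u \right)} = \frac{3}{5 + i \sqrt{2}}$ ($z{\left(u \right)} = \frac{3}{\sqrt{2 - 4} + 5} = \frac{3}{\sqrt{-2} + 5} = \frac{3}{i \sqrt{2} + 5} = \frac{3}{5 + i \sqrt{2}}$)
$R{\left(U \right)} = 36$
$\left(R{\left(z{\left(3 \right)} \right)} + \left(9 - 11\right)^{2}\right) X{\left(-14 \right)} = \left(36 + \left(9 - 11\right)^{2}\right) 9 = \left(36 + \left(-2\right)^{2}\right) 9 = \left(36 + 4\right) 9 = 40 \cdot 9 = 360$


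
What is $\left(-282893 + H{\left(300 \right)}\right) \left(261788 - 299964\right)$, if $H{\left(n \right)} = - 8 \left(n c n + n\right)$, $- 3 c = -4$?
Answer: $47540305568$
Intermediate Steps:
$c = \frac{4}{3}$ ($c = \left(- \frac{1}{3}\right) \left(-4\right) = \frac{4}{3} \approx 1.3333$)
$H{\left(n \right)} = - 8 n - \frac{32 n^{2}}{3}$ ($H{\left(n \right)} = - 8 \left(n \frac{4}{3} n + n\right) = - 8 \left(\frac{4 n}{3} n + n\right) = - 8 \left(\frac{4 n^{2}}{3} + n\right) = - 8 \left(n + \frac{4 n^{2}}{3}\right) = - 8 n - \frac{32 n^{2}}{3}$)
$\left(-282893 + H{\left(300 \right)}\right) \left(261788 - 299964\right) = \left(-282893 - 800 \left(3 + 4 \cdot 300\right)\right) \left(261788 - 299964\right) = \left(-282893 - 800 \left(3 + 1200\right)\right) \left(-38176\right) = \left(-282893 - 800 \cdot 1203\right) \left(-38176\right) = \left(-282893 - 962400\right) \left(-38176\right) = \left(-1245293\right) \left(-38176\right) = 47540305568$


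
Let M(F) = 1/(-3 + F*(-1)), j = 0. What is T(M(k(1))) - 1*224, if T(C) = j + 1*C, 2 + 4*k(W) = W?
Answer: -2468/11 ≈ -224.36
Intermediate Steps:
k(W) = -½ + W/4
M(F) = 1/(-3 - F)
T(C) = C (T(C) = 0 + 1*C = 0 + C = C)
T(M(k(1))) - 1*224 = -1/(3 + (-½ + (¼)*1)) - 1*224 = -1/(3 + (-½ + ¼)) - 224 = -1/(3 - ¼) - 224 = -1/11/4 - 224 = -1*4/11 - 224 = -4/11 - 224 = -2468/11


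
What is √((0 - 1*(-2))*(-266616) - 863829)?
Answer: 3*I*√155229 ≈ 1182.0*I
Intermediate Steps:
√((0 - 1*(-2))*(-266616) - 863829) = √((0 + 2)*(-266616) - 863829) = √(2*(-266616) - 863829) = √(-533232 - 863829) = √(-1397061) = 3*I*√155229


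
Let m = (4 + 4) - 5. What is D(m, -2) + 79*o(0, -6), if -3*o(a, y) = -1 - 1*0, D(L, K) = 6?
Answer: 97/3 ≈ 32.333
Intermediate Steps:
m = 3 (m = 8 - 5 = 3)
o(a, y) = ⅓ (o(a, y) = -(-1 - 1*0)/3 = -(-1 + 0)/3 = -⅓*(-1) = ⅓)
D(m, -2) + 79*o(0, -6) = 6 + 79*(⅓) = 6 + 79/3 = 97/3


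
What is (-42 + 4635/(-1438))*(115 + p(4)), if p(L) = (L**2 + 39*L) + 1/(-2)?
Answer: -37262763/2876 ≈ -12956.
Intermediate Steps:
p(L) = -1/2 + L**2 + 39*L (p(L) = (L**2 + 39*L) - 1/2 = -1/2 + L**2 + 39*L)
(-42 + 4635/(-1438))*(115 + p(4)) = (-42 + 4635/(-1438))*(115 + (-1/2 + 4**2 + 39*4)) = (-42 + 4635*(-1/1438))*(115 + (-1/2 + 16 + 156)) = (-42 - 4635/1438)*(115 + 343/2) = -65031/1438*573/2 = -37262763/2876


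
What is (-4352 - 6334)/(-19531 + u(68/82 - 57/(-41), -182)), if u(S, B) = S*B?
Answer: 438126/817333 ≈ 0.53604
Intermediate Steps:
u(S, B) = B*S
(-4352 - 6334)/(-19531 + u(68/82 - 57/(-41), -182)) = (-4352 - 6334)/(-19531 - 182*(68/82 - 57/(-41))) = -10686/(-19531 - 182*(68*(1/82) - 57*(-1/41))) = -10686/(-19531 - 182*(34/41 + 57/41)) = -10686/(-19531 - 182*91/41) = -10686/(-19531 - 16562/41) = -10686/(-817333/41) = -10686*(-41/817333) = 438126/817333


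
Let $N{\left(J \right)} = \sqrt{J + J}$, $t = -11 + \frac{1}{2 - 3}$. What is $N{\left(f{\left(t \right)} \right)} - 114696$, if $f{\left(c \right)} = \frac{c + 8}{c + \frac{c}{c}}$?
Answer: $-114696 + \frac{2 \sqrt{22}}{11} \approx -1.147 \cdot 10^{5}$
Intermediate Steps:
$t = -12$ ($t = -11 + \frac{1}{-1} = -11 - 1 = -12$)
$f{\left(c \right)} = \frac{8 + c}{1 + c}$ ($f{\left(c \right)} = \frac{8 + c}{c + 1} = \frac{8 + c}{1 + c}$)
$N{\left(J \right)} = \sqrt{2} \sqrt{J}$ ($N{\left(J \right)} = \sqrt{2 J} = \sqrt{2} \sqrt{J}$)
$N{\left(f{\left(t \right)} \right)} - 114696 = \sqrt{2} \sqrt{\frac{8 - 12}{1 - 12}} - 114696 = \sqrt{2} \sqrt{\frac{1}{-11} \left(-4\right)} - 114696 = \sqrt{2} \sqrt{\left(- \frac{1}{11}\right) \left(-4\right)} - 114696 = \sqrt{2} \sqrt{\frac{4}{11}} - 114696 = \sqrt{2} \frac{2 \sqrt{11}}{11} - 114696 = \frac{2 \sqrt{22}}{11} - 114696 = -114696 + \frac{2 \sqrt{22}}{11}$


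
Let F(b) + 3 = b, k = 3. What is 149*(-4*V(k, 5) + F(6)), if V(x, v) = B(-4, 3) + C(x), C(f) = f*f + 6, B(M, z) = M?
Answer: -6109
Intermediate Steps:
F(b) = -3 + b
C(f) = 6 + f² (C(f) = f² + 6 = 6 + f²)
V(x, v) = 2 + x² (V(x, v) = -4 + (6 + x²) = 2 + x²)
149*(-4*V(k, 5) + F(6)) = 149*(-4*(2 + 3²) + (-3 + 6)) = 149*(-4*(2 + 9) + 3) = 149*(-4*11 + 3) = 149*(-44 + 3) = 149*(-41) = -6109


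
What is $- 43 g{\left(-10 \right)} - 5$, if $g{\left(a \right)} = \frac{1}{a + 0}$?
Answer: $- \frac{7}{10} \approx -0.7$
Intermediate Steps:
$g{\left(a \right)} = \frac{1}{a}$
$- 43 g{\left(-10 \right)} - 5 = - \frac{43}{-10} - 5 = \left(-43\right) \left(- \frac{1}{10}\right) - 5 = \frac{43}{10} - 5 = - \frac{7}{10}$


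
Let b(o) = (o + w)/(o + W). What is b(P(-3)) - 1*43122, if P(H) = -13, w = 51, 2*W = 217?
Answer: -8236226/191 ≈ -43122.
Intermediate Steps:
W = 217/2 (W = (½)*217 = 217/2 ≈ 108.50)
b(o) = (51 + o)/(217/2 + o) (b(o) = (o + 51)/(o + 217/2) = (51 + o)/(217/2 + o))
b(P(-3)) - 1*43122 = 2*(51 - 13)/(217 + 2*(-13)) - 1*43122 = 2*38/(217 - 26) - 43122 = 2*38/191 - 43122 = 2*(1/191)*38 - 43122 = 76/191 - 43122 = -8236226/191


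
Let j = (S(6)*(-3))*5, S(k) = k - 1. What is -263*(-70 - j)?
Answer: -1315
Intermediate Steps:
S(k) = -1 + k
j = -75 (j = ((-1 + 6)*(-3))*5 = (5*(-3))*5 = -15*5 = -75)
-263*(-70 - j) = -263*(-70 - 1*(-75)) = -263*(-70 + 75) = -263*5 = -1315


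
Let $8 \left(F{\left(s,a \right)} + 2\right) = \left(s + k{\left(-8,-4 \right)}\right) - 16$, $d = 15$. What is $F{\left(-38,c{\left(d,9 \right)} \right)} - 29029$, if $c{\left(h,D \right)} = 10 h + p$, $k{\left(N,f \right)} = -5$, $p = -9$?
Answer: $- \frac{232307}{8} \approx -29038.0$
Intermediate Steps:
$c{\left(h,D \right)} = -9 + 10 h$ ($c{\left(h,D \right)} = 10 h - 9 = -9 + 10 h$)
$F{\left(s,a \right)} = - \frac{37}{8} + \frac{s}{8}$ ($F{\left(s,a \right)} = -2 + \frac{\left(s - 5\right) - 16}{8} = -2 + \frac{\left(-5 + s\right) - 16}{8} = -2 + \frac{-21 + s}{8} = -2 + \left(- \frac{21}{8} + \frac{s}{8}\right) = - \frac{37}{8} + \frac{s}{8}$)
$F{\left(-38,c{\left(d,9 \right)} \right)} - 29029 = \left(- \frac{37}{8} + \frac{1}{8} \left(-38\right)\right) - 29029 = \left(- \frac{37}{8} - \frac{19}{4}\right) - 29029 = - \frac{75}{8} - 29029 = - \frac{232307}{8}$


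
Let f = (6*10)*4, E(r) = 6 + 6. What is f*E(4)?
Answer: 2880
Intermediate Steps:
E(r) = 12
f = 240 (f = 60*4 = 240)
f*E(4) = 240*12 = 2880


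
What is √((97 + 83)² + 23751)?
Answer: 3*√6239 ≈ 236.96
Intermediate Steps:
√((97 + 83)² + 23751) = √(180² + 23751) = √(32400 + 23751) = √56151 = 3*√6239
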